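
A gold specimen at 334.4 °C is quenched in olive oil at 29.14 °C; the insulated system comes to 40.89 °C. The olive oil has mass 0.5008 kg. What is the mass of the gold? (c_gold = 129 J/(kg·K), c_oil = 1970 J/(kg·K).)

Let T be the final temperature. ΣQ_i = 0:
m·129·(40.89 − 334.4) + 0.5008·1970·(40.89 − 29.14) = 0
-37863 m = -11592
m = -11592/-37863 ≈ 0.3062 kg

m ≈ 0.306 kg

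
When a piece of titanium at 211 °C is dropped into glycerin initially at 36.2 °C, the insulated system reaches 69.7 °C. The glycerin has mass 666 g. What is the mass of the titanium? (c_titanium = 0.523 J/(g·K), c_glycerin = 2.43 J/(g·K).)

m ≈ 734 g

|Q_titanium| = |Q_glycerin|:
m×0.523×(211 − 69.7) = 666×2.43×(69.7 − 36.2)
73.9 m = 54216  ⇒  m ≈ 733.6 g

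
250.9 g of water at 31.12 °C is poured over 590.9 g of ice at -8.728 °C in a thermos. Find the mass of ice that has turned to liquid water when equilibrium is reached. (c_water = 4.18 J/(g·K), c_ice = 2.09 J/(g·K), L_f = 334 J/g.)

Water can give up m c ΔT = 250.9·4.18·31.12 = 32637 J before reaching 0 °C.
Of that, 590.9·2.09·8.728 = 10779 J goes to bring the ice to 0 °C, leaving 21859 J.
Fully melting the ice requires m_ice L_f = 590.9·334 = 197361 J.
Since 21859 < 197361 J, not all the ice melts; equilibrium is at 0 °C.
m_melt = 21859 / L_f = 65.44 g.

m_melted ≈ 65.4 g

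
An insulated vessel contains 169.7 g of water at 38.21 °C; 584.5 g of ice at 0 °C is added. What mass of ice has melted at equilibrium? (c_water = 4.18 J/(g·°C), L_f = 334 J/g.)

m_melted ≈ 81.2 g

Heat available from the water dropping to 0 °C: 169.7×4.18×38.21 = 27104 J.
Fully melting the ice requires m_ice L_f = 584.5×334 = 195223 J.
Since 27104 < 195223 J, not all the ice melts; equilibrium is at 0 °C.
m_melt = 27104 / L_f = 81.15 g.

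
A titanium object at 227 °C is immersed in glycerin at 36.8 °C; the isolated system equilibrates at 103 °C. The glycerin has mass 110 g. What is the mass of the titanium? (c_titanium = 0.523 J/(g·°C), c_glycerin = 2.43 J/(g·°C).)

m ≈ 273 g

Heat lost by the titanium = heat gained by the glycerin:
m×0.523×(227 − 103) = 110×2.43×(103 − 36.8)
64.85 m = 17695  ⇒  m ≈ 272.9 g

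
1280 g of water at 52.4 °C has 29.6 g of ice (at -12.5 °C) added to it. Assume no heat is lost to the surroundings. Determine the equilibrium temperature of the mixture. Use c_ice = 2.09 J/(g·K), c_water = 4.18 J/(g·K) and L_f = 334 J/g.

Energy conservation, ΣQ = 0:
ice -12.5→0 °C: 29.6×2.09×12.5 = 773.3
  fusion: m_ice L_f = 29.6×334 = 9886.4
  meltwater 0→T: 29.6×4.18×T = 123.73 T
  water: 5350.4(T − 52.4)
5474.1 T = 280361 − 10660 = 269701
T ≈ 49.27 °C — above 0 °C, consistent with complete melting.

T_f ≈ 49.3 °C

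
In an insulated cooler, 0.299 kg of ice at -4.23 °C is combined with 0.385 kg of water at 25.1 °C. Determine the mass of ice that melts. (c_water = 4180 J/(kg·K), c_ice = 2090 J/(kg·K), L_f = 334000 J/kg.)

m_melted ≈ 0.113 kg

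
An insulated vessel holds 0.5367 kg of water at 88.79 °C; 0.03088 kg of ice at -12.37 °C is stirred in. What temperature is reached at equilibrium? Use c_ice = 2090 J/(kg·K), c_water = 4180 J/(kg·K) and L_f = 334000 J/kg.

T_f ≈ 79.3 °C

Net heat exchanged in the isolated system is zero:
warm ice to 0 °C: 0.03088·2090·(0 − (-12.37)) = 798.35; latent heat to melt: 0.03088·334000 = 10314; warm the meltwater: 129.08 T; water cools: 0.5367·4180·(T − 88.79) = 2243.4(T − 88.79)
2372.5 T = 199192 − 11112 = 188080
T ≈ 79.28 °C — above 0 °C, consistent with complete melting.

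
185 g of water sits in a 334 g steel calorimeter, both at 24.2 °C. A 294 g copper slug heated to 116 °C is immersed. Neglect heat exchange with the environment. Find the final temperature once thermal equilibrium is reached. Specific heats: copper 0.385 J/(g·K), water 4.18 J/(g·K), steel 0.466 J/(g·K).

Conservation of energy gives ΣQ = 0:
294*0.385*(T − 116) + 185*4.18*(T − 24.2) + 334*0.466*(T − 24.2) = 0
(113.19 + 773.3 + 155.64) T = 113.19*116 + 773.3*24.2 + 155.64*24.2
T = 35610 / 1042.1 = 34.2 °C

T_f ≈ 34.2 °C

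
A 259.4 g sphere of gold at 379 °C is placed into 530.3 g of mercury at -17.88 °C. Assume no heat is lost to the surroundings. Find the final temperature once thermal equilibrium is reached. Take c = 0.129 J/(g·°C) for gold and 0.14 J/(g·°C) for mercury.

T_f ≈ 105.4 °C

With ΣQ=0 the equilibrium temperature is the m·c-weighted mean:
T_f = (33.46*379 + 74.24*(-17.88)) / (33.46 + 74.24)
    = 11355 / 107.7 ≈ 105.43 °C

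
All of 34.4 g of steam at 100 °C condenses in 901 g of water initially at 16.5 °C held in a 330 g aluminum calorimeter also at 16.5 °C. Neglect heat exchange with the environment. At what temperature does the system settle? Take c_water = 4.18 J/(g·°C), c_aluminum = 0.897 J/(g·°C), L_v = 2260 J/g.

T_f ≈ 37.8 °C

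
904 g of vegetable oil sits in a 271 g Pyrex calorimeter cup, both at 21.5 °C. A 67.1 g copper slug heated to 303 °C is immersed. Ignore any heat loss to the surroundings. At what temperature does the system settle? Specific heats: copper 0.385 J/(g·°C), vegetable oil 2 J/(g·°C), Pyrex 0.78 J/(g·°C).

Setting the total heat transfer to zero:
67.1×0.385×(T − 303) + 904×2×(T − 21.5) + 271×0.78×(T − 21.5) = 0
2045.2 T = 51244
T = 51244/2045.2 ≈ 25.06 °C

T_f ≈ 25.1 °C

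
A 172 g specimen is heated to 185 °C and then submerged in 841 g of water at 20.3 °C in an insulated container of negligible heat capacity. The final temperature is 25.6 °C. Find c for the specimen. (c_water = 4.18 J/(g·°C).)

c ≈ 0.68 J/(g·°C)

Net heat exchanged in the isolated system is zero:
172·c·(25.6 − 185) + 841·4.18·(25.6 − 20.3) = 0
-27417 c = -18632
c = -18632/-27417 ≈ 0.6796 J/(g·°C)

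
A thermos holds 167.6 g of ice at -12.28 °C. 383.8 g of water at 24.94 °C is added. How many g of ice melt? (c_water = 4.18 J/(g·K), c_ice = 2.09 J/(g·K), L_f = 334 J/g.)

Water can give up m c ΔT = 383.8·4.18·24.94 = 40011 J before reaching 0 °C.
Warming the ice to 0 °C takes 167.6·2.09·12.28 = 4301.5 J, leaving 35709 J for melting.
Fully melting the ice requires m_ice L_f = 167.6·334 = 55978 J.
35709 J < 55978 J, so only part of the ice melts and the system sits at 0 °C.
m_melt = 35709 / L_f = 106.9 g.

m_melted ≈ 107 g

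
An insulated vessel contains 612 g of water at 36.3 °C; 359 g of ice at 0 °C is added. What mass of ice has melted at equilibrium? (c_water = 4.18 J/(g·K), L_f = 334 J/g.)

Water can give up m c ΔT = 612·4.18·36.3 = 92861 J before reaching 0 °C.
Melting all 359 g of ice would need 359·334 = 119906 J.
Since 92861 < 119906 J, not all the ice melts; equilibrium is at 0 °C.
Mass melted = 92861/334 ≈ 278 g.

m_melted ≈ 278 g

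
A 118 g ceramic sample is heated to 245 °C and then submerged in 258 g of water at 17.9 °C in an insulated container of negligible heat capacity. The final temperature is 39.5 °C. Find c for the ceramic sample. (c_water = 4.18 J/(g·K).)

c ≈ 0.961 J/(g·K)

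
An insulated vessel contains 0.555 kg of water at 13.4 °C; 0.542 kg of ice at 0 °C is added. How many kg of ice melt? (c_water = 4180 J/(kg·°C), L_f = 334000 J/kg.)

m_melted ≈ 0.0931 kg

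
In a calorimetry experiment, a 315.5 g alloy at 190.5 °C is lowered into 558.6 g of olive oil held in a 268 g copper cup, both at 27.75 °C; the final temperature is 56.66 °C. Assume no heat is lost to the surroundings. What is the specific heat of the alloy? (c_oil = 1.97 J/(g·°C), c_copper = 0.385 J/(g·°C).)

c ≈ 0.824 J/(g·°C)

Heat gained plus heat lost sum to zero:
315.5×c×(56.66 − 190.5) + 558.6×1.97×(56.66 − 27.75) + 268×0.385×(56.66 − 27.75) = 0
-42227 c = -34797
c = -34797/-42227 ≈ 0.824 J/(g·°C)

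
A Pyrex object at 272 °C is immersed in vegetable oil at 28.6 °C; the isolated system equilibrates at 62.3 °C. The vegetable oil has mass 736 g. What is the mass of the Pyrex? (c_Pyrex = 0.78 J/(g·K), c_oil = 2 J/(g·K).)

m ≈ 303 g

Let T be the final temperature. ΣQ_i = 0:
m×0.78×(62.3 − 272) + 736×2×(62.3 − 28.6) = 0
-163.57 m = -49606
m = -49606/-163.57 ≈ 303.3 g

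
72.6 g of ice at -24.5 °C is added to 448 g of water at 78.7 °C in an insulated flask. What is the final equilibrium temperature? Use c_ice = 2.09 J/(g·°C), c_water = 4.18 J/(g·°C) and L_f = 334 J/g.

T_f ≈ 54.9 °C

Let T be the final temperature. ΣQ_i = 0:
warm ice to 0 °C: 72.6×2.09×(0 − (-24.5)) = 3717.5; melt ice: 72.6×334 = 24248; warm the meltwater: 303.47 T; water cools: 448×4.18×(T − 78.7) = 1872.6(T − 78.7)
2176.1 T = 147377 − 27966 = 119411
T ≈ 54.87 °C (positive, so assuming full melt was valid).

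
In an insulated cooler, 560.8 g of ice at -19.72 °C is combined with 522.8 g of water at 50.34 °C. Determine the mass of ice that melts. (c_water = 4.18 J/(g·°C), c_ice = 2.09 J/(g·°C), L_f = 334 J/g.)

m_melted ≈ 260 g

Heat available from the water dropping to 0 °C: 522.8×4.18×50.34 = 110008 J.
Warming the ice to 0 °C takes 560.8×2.09×19.72 = 23113 J, leaving 86895 J for melting.
Melting all 560.8 g of ice would need 560.8×334 = 187307 J.
Since 86895 < 187307 J, not all the ice melts; equilibrium is at 0 °C.
m_melt = 86895 / L_f = 260.2 g.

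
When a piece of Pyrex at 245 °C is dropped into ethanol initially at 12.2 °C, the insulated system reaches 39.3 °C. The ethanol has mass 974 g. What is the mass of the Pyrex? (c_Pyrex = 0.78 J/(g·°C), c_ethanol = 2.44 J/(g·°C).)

Let T be the final temperature. ΣQ_i = 0:
m×0.78×(39.3 − 245) + 974×2.44×(39.3 − 12.2) = 0
-160.45 m = -64405
m = -64405/-160.45 ≈ 401.4 g

m ≈ 401 g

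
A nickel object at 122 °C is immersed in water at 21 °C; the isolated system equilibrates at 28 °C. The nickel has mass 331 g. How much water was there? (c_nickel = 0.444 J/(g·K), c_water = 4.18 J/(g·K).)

Heat gained plus heat lost sum to zero:
331×0.444×(28 − 122) + m×4.18×(28 − 21) = 0
29.26 m = 13815
m = 13815/29.26 ≈ 472.1 g

m ≈ 472 g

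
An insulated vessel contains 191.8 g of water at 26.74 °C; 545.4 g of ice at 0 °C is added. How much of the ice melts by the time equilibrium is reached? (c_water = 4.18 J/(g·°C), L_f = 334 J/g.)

m_melted ≈ 64.2 g

Cooling the water to 0 °C releases 191.8×4.18×26.74 = 21438 J.
Fully melting the ice requires m_ice L_f = 545.4×334 = 182164 J.
That's not enough to melt it all — equilibrium is at 0 °C with ice remaining.
m_melt = 21438 / L_f = 64.19 g.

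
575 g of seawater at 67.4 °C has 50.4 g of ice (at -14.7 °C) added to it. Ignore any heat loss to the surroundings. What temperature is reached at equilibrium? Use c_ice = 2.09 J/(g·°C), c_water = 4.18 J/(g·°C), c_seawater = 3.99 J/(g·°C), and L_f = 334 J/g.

T_f ≈ 54.4 °C

Sum of m c ΔT and latent-heat terms is zero:
ice -14.7→0 °C: 50.4·2.09·14.7 = 1548.4; latent heat to melt: 50.4·334 = 16834; meltwater 0→T: 50.4·4.18·T = 210.67 T; seawater: 2294.2(T − 67.4)
2504.9 T = 154632 − 18382 = 136250
T ≈ 54.39 °C (positive, so assuming full melt was valid).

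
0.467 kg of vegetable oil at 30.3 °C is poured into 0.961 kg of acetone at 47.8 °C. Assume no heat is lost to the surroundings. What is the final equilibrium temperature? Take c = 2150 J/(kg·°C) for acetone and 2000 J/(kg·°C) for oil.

T_f ≈ 42.4 °C

Net heat exchanged in the isolated system is zero:
0.961*2150*(T − 47.8) + 0.467*2000*(T − 30.3) = 0
(2066.2 + 934) T = 2066.2*47.8 + 934*30.3
T = 127062/3000.2 ≈ 42.35 °C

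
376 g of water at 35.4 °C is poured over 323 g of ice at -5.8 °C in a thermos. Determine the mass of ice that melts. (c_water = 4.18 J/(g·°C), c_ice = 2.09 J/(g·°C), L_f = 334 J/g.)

Water can give up m c ΔT = 376·4.18·35.4 = 55637 J before reaching 0 °C.
Of that, 323·2.09·5.8 = 3915.4 J goes to bring the ice to 0 °C, leaving 51722 J.
Melting all 323 g of ice would need 323·334 = 107882 J.
51722 J < 107882 J, so only part of the ice melts and the system sits at 0 °C.
Mass melted = 51722/334 ≈ 154.9 g.

m_melted ≈ 155 g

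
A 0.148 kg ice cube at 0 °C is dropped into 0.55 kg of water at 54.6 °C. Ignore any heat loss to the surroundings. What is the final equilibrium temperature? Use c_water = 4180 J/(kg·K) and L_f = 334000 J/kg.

T_f ≈ 26.1 °C

Sum of m c ΔT and latent-heat terms is zero:
melt ice: 0.148×334000 = 49432; meltwater 0→T: 0.148×4180×T = 618.64 T; water cools: 0.55×4180×(T − 54.6) = 2299(T − 54.6)
2917.6 T = 125525 − 49432 = 76093
T ≈ 26.08 °C — above 0 °C, consistent with complete melting.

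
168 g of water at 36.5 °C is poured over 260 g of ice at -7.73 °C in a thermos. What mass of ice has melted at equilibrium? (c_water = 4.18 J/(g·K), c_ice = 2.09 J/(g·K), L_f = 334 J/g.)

Cooling the water to 0 °C releases 168·4.18·36.5 = 25632 J.
Of that, 260·2.09·7.73 = 4200.5 J goes to bring the ice to 0 °C, leaving 21431 J.
To melt every bit of ice: 260·334 = 86840 J.
21431 J < 86840 J, so only part of the ice melts and the system sits at 0 °C.
Mass melted = 21431/334 ≈ 64.17 g.

m_melted ≈ 64.2 g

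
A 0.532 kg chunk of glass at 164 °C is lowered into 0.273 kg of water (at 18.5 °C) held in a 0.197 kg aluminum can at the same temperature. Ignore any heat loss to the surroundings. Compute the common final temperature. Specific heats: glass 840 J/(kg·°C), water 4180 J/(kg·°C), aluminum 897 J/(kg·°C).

T_f ≈ 55.3 °C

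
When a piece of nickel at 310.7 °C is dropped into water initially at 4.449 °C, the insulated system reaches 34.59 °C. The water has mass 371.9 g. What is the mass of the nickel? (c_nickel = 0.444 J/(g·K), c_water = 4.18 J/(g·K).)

m ≈ 382 g

|Q_nickel| = |Q_water|:
m×0.444×(310.7 − 34.59) = 371.9×4.18×(34.59 − 4.449)
122.59 m = 46855  ⇒  m ≈ 382.2 g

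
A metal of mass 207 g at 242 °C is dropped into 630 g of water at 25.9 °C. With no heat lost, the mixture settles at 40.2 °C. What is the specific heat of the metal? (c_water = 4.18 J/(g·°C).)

Setting the total heat transfer to zero:
207×c×(40.2 − 242) + 630×4.18×(40.2 − 25.9) = 0
-41773 c = -37658
c = -37658/-41773 ≈ 0.9015 J/(g·°C)

c ≈ 0.901 J/(g·°C)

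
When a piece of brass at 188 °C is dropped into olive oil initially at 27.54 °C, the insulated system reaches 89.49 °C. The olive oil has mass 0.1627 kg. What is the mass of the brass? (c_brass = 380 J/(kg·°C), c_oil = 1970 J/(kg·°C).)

m ≈ 0.53 kg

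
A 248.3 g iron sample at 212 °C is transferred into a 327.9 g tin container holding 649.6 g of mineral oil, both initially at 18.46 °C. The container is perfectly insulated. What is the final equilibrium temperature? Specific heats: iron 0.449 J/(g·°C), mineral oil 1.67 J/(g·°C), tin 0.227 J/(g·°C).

T_f ≈ 35.4 °C

Net heat exchanged in the isolated system is zero:
248.3×0.449×(T − 212) + 649.6×1.67×(T − 18.46) + 327.9×0.227×(T − 18.46) = 0
(111.49 + 1084.8 + 74.43) T = 111.49×212 + 1084.8×18.46 + 74.43×18.46
T = 45035 / 1270.8 = 35.4 °C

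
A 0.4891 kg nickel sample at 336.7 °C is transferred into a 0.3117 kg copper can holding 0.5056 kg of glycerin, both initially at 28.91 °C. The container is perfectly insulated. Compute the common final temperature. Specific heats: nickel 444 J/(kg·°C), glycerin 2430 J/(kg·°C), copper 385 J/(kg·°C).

T_f ≈ 71.6 °C

Setting the total heat transfer to zero:
0.4891*444*(T − 336.7) + 0.5056*2430*(T − 28.91) + 0.3117*385*(T − 28.91) = 0
217.16(T − 336.7) + 1228.6(T − 28.91) + 120(T − 28.91) = 0
(217.16 + 1228.6 + 120) T = 217.16*336.7 + 1228.6*28.91 + 120*28.91
T ≈ 71.60 °C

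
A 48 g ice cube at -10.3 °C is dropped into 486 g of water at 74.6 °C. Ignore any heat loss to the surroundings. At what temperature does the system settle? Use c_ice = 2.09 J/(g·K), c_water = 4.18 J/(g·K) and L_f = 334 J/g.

Conservation of energy gives ΣQ = 0:
warm ice to 0 °C: 48×2.09×(0 − (-10.3)) = 1033.3; latent heat to melt: 48×334 = 16032; warm the meltwater: 200.64 T; water: 2031.5(T − 74.6)
2232.1 T = 151548 − 17065 = 134483
T ≈ 60.25 °C — above 0 °C, consistent with complete melting.

T_f ≈ 60.2 °C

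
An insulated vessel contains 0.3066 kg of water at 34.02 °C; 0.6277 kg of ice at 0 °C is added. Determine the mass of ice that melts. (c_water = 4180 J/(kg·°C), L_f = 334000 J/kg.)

Heat available from the water dropping to 0 °C: 0.3066×4180×34.02 = 43600 J.
To melt every bit of ice: 0.6277×334000 = 209652 J.
Since 43600 < 209652 J, not all the ice melts; equilibrium is at 0 °C.
m_melted×334000 = 43600  ⇒  m_melted ≈ 0.1305 kg.

m_melted ≈ 0.131 kg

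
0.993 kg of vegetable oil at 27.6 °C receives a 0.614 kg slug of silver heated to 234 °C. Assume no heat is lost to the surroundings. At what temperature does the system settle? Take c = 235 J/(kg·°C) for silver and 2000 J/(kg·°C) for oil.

T_f ≈ 41.6 °C

Energy conservation, ΣQ = 0:
0.614×235×(T − 234) + 0.993×2000×(T − 27.6) = 0
144.29(T − 234) + 1986(T − 27.6) = 0
2130.3 T = 88577
T = 88577 / 2130.3 = 41.6 °C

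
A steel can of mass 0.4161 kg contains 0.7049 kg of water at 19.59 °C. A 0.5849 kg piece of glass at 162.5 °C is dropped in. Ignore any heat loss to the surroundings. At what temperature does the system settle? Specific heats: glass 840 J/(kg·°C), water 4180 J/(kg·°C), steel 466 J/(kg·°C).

With ΣQ=0 the equilibrium temperature is the m·c-weighted mean:
T_f = (491.32×162.5 + 2946.5×19.59 + 193.9×19.59) / (491.32 + 2946.5 + 193.9)
    = 141359 / 3631.7 ≈ 38.92 °C

T_f ≈ 38.9 °C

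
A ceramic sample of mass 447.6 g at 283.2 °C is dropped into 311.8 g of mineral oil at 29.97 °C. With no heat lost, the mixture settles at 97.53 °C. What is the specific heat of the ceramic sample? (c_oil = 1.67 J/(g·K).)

c ≈ 0.423 J/(g·K)

m_s c (T_s − T_f) = m_oil c_oil (T_f − T_0):
447.6×c×(283.2 − 97.53) = 311.8×1.67×(97.53 − 29.97)
83106 c = 35179  ⇒  c ≈ 0.4233 J/(g·K)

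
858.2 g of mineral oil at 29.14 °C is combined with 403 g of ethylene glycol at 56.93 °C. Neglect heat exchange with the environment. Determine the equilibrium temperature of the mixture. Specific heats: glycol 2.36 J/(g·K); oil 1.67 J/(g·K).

|Q_glycol| = |Q_oil|:
403·2.36·(56.93 − T) = 858.2·1.67·(T − 29.14)
951.08(56.93 − T) = 1433.2(T − 29.14)
2384.3 T = 95908  ⇒  T ≈ 40.23 °C

T_f ≈ 40.2 °C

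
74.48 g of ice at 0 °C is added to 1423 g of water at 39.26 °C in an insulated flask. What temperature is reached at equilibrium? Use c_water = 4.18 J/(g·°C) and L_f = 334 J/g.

Taking heat into each body as positive, Σ m c ΔT = 0:
melt ice: 74.48×334 = 24876; meltwater 0→T: 74.48×4.18×T = 311.33 T; water cools: 1423×4.18×(T − 39.26) = 5948.1(T − 39.26)
6259.5 T = 233524 − 24876 = 208648
T ≈ 33.33 °C (positive, so assuming full melt was valid).

T_f ≈ 33.3 °C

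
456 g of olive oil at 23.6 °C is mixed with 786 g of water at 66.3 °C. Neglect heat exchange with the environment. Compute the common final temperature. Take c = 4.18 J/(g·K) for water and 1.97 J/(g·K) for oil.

T_f ≈ 57.1 °C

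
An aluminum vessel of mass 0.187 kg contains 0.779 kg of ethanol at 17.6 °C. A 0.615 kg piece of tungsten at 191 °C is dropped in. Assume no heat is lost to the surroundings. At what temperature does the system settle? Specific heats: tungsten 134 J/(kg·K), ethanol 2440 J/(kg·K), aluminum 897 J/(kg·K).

T_f ≈ 24.2 °C

Net heat exchanged in the isolated system is zero:
0.615*134*(T − 191) + 0.779*2440*(T − 17.6) + 0.187*897*(T − 17.6) = 0
(82.41 + 1900.8 + 167.74) T = 82.41*191 + 1900.8*17.6 + 167.74*17.6
T ≈ 24.24 °C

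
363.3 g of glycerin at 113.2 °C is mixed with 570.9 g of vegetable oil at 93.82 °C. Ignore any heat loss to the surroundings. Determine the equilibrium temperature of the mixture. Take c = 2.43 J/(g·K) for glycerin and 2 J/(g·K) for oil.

Setting the total heat transfer to zero:
363.3×2.43×(T − 113.2) + 570.9×2×(T − 93.82) = 0
2024.6 T = 207059
T = 207059 / 2024.6 = 102 °C

T_f ≈ 102.3 °C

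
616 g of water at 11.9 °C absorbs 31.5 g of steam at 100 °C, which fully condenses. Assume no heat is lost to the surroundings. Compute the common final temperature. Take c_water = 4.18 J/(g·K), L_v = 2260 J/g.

Heat gained plus heat lost sum to zero:
steam→water at 100 °C releases m L_v = 31.5×2260 = 71190
  condensed water 100 °C→T: 131.67(T − 100)
  water warms: 616×4.18×(T − 11.9) = 2574.9(T − 11.9)
2706.5 T = 71190 + 13167 + 30641 = 114998
T ≈ 42.49 °C, under the boiling point, so the assumption holds.

T_f ≈ 42.5 °C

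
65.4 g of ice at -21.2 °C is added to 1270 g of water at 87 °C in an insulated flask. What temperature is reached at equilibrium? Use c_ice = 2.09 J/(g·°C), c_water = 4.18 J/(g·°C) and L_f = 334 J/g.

T_f ≈ 78.3 °C

Taking heat into each body as positive, Σ m c ΔT = 0:
ice -21.2→0 °C: 65.4×2.09×21.2 = 2897.7
  fusion: m_ice L_f = 65.4×334 = 21844
  warm the meltwater: 273.37 T
  water cools: 1270×4.18×(T − 87) = 5308.6(T − 87)
5582 T = 461848 − 24741 = 437107
T ≈ 78.31 °C — above 0 °C, consistent with complete melting.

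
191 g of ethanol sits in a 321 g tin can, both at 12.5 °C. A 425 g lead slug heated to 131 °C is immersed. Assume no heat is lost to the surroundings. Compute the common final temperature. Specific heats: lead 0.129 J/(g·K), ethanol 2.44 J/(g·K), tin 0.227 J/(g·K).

T_f ≈ 23.4 °C

Heat gained plus heat lost sum to zero:
425·0.129·(T − 131) + 191·2.44·(T − 12.5) + 321·0.227·(T − 12.5) = 0
54.83(T − 131) + 466.04(T − 12.5) + 72.87(T − 12.5) = 0
(54.83 + 466.04 + 72.87) T = 54.83·131 + 466.04·12.5 + 72.87·12.5
T = 13918 / 593.73 = 23.4 °C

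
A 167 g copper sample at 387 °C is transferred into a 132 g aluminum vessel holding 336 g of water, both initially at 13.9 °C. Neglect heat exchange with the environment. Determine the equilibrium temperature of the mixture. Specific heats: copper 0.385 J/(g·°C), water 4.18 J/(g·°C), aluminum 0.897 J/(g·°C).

T_f ≈ 29.0 °C

Conservation of energy gives ΣQ = 0:
167×0.385×(T − 387) + 336×4.18×(T − 13.9) + 132×0.897×(T − 13.9) = 0
64.3(T − 387) + 1404.5(T − 13.9) + 118.4(T − 13.9) = 0
(64.3 + 1404.5 + 118.4) T = 64.3×387 + 1404.5×13.9 + 118.4×13.9
T = 46050/1587.2 ≈ 29.01 °C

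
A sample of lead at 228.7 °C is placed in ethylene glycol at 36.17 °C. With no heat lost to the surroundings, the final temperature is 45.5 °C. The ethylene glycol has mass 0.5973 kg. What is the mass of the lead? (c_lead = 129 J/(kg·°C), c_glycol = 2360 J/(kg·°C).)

Let T be the final temperature. ΣQ_i = 0:
m×129×(45.5 − 228.7) + 0.5973×2360×(45.5 − 36.17) = 0
-23633 m = -13152
m = -13152/-23633 ≈ 0.5565 kg

m ≈ 0.557 kg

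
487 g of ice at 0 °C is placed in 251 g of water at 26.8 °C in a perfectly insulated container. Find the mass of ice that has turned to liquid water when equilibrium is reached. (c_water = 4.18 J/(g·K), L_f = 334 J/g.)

m_melted ≈ 84.2 g

Water can give up m c ΔT = 251×4.18×26.8 = 28118 J before reaching 0 °C.
To melt every bit of ice: 487×334 = 162658 J.
28118 J < 162658 J, so only part of the ice melts and the system sits at 0 °C.
m_melted×334 = 28118  ⇒  m_melted ≈ 84.19 g.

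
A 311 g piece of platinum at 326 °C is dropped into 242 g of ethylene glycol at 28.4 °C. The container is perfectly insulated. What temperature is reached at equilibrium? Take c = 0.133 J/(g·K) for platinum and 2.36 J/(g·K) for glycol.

T_f ≈ 48.5 °C

Let T be the final temperature. ΣQ_i = 0:
311*0.133*(T − 326) + 242*2.36*(T − 28.4) = 0
612.48 T = 29704
T = 29704 / 612.48 = 48.5 °C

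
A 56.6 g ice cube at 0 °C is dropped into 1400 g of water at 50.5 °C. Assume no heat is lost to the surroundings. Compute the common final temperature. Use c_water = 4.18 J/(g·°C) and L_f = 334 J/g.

T_f ≈ 45.4 °C

Energy conservation, ΣQ = 0:
fusion: m_ice L_f = 56.6×334 = 18904; meltwater 0→T: 56.6×4.18×T = 236.59 T; water: 5852(T − 50.5)
6088.6 T = 295526 − 18904 = 276622
T ≈ 45.43 °C. Since T > 0 °C, the all-ice-melts assumption holds.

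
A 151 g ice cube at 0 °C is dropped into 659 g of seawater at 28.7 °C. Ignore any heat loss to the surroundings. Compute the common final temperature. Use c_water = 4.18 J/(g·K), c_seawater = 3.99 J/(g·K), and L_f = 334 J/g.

Setting the total heat transfer to zero:
latent heat to melt: 151·334 = 50434
  warm the meltwater: 631.18 T
  seawater cools: 659·3.99·(T − 28.7) = 2629.4(T − 28.7)
3260.6 T = 75464 − 50434 = 25030
T ≈ 7.68 °C (positive, so assuming full melt was valid).

T_f ≈ 7.7 °C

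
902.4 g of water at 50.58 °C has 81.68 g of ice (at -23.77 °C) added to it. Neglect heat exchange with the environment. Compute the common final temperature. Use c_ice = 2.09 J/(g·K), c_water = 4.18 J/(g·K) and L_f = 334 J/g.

T_f ≈ 38.8 °C

Energy conservation, ΣQ = 0:
warm ice to 0 °C: 81.68·2.09·(0 − (-23.77)) = 4057.8
  melt ice: 81.68·334 = 27281
  meltwater 0→T: 81.68·4.18·T = 341.42 T
  water cools: 902.4·4.18·(T − 50.58) = 3772(T − 50.58)
4113.5 T = 190789 − 31339 = 159450
T ≈ 38.76 °C — above 0 °C, consistent with complete melting.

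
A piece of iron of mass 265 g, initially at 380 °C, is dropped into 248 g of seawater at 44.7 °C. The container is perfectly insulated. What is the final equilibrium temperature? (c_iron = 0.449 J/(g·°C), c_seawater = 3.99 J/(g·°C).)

T_f ≈ 80.7 °C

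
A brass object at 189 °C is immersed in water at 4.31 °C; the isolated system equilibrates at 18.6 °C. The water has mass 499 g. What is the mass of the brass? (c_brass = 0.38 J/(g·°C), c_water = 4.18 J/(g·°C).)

Conservation of energy gives ΣQ = 0:
m·0.38·(18.6 − 189) + 499·4.18·(18.6 − 4.31) = 0
-64.75 m = -29806
m = -29806/-64.75 ≈ 460.3 g

m ≈ 460 g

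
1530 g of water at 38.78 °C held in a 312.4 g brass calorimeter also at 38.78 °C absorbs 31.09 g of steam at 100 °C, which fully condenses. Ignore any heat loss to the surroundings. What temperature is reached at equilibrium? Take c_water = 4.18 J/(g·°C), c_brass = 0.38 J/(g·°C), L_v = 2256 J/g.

T_f ≈ 50.5 °C

Setting the total heat transfer to zero:
condense steam: −31.09×2256 = −70139; condensed water 100 °C→T: 129.96(T − 100); original water: 6395.4(T − 38.78); brass cup: 312.4×0.38×(T − 38.78) = 118.71(T − 38.78)
6644.1 T = 70139 + 12996 + 252617 = 335752
T ≈ 50.53 °C (< 100 °C, so full condensation is consistent).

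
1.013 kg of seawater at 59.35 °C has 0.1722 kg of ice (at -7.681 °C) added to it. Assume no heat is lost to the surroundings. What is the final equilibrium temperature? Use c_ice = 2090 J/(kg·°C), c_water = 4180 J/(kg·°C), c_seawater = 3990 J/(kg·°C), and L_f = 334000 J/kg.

T_f ≈ 37.7 °C

Conservation of energy gives ΣQ = 0:
warm ice to 0 °C: 0.1722·2090·(0 − (-7.681)) = 2764.4
  melt ice: 0.1722·334000 = 57515
  meltwater 0→T: 0.1722·4180·T = 719.8 T
  seawater: 4041.9(T − 59.35)
4761.7 T = 239885 − 60279 = 179606
T ≈ 37.72 °C (positive, so assuming full melt was valid).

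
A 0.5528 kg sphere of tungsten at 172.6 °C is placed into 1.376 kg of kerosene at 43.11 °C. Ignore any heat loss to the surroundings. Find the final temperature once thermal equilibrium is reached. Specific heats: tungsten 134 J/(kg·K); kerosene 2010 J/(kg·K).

T_f ≈ 46.5 °C

|Q_tungsten| = |Q_kerosene|:
0.5528×134×(172.6 − T) = 1.376×2010×(T − 43.11)
74.08(172.6 − T) = 2765.8(T − 43.11)
2839.8 T = 132017  ⇒  T ≈ 46.49 °C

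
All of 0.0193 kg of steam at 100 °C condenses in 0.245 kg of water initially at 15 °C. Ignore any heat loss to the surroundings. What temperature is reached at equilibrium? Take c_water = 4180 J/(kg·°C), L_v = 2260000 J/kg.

T_f ≈ 60.7 °C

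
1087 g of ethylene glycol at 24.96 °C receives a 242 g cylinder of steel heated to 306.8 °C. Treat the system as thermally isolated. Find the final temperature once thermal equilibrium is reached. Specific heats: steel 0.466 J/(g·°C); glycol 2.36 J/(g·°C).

With ΣQ=0 the equilibrium temperature is the m·c-weighted mean:
T_f = (112.77·306.8 + 2565.3·24.96) / (112.77 + 2565.3)
    = 98629 / 2678.1 ≈ 36.83 °C

T_f ≈ 36.8 °C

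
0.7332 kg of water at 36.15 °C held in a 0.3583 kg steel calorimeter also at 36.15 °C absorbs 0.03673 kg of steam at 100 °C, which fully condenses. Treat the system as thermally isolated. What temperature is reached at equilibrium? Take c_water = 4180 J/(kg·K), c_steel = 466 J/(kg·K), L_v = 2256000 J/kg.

Heat gained plus heat lost sum to zero:
condense steam: −0.03673×2256000 = −82863; condensate cools 100→T: 0.03673×4180×(T − 100) = 153.53(T − 100); water warms: 0.7332×4180×(T − 36.15) = 3064.8(T − 36.15); cup: 166.97(T − 36.15)
3385.3 T = 82863 + 15353 + 116828 = 215044
T ≈ 63.52 °C, under the boiling point, so the assumption holds.

T_f ≈ 63.5 °C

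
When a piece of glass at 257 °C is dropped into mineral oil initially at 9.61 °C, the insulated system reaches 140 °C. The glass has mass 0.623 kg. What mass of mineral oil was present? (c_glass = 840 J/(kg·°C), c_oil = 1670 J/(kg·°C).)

m ≈ 0.281 kg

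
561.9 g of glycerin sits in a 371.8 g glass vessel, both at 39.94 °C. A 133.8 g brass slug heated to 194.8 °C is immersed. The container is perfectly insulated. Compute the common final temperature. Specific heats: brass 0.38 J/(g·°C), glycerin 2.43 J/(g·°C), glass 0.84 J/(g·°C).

Heat gained plus heat lost sum to zero:
133.8*0.38*(T − 194.8) + 561.9*2.43*(T − 39.94) + 371.8*0.84*(T − 39.94) = 0
(50.84 + 1365.4 + 312.31) T = 50.84*194.8 + 1365.4*39.94 + 312.31*39.94
T = 76913 / 1728.6 = 44.5 °C

T_f ≈ 44.5 °C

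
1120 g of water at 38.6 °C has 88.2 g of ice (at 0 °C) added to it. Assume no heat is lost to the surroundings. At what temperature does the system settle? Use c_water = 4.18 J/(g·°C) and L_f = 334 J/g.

T_f ≈ 29.9 °C

Sum of m c ΔT and latent-heat terms is zero:
fusion: m_ice L_f = 88.2·334 = 29459; warm the meltwater: 368.68 T; water cools: 1120·4.18·(T − 38.6) = 4681.6(T − 38.6)
5050.3 T = 180710 − 29459 = 151251
T ≈ 29.95 °C (positive, so assuming full melt was valid).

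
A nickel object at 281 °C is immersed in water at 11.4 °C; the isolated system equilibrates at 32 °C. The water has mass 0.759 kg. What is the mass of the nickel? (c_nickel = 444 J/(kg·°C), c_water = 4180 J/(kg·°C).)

Heat lost by the nickel = heat gained by the water:
m×444×(281 − 32) = 0.759×4180×(32 − 11.4)
110556 m = 65356  ⇒  m ≈ 0.5912 kg

m ≈ 0.591 kg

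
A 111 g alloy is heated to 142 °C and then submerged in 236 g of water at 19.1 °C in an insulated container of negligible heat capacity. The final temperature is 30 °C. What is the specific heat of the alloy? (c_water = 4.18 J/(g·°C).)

c ≈ 0.865 J/(g·°C)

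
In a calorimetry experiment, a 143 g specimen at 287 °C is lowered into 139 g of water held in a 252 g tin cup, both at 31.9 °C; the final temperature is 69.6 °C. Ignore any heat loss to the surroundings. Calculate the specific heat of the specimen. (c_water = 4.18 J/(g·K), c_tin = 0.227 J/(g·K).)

Let T be the final temperature. ΣQ_i = 0:
143·c·(69.6 − 287) + 139·4.18·(69.6 − 31.9) + 252·0.227·(69.6 − 31.9) = 0
-31088 c = -24061
c = -24061/-31088 ≈ 0.774 J/(g·K)

c ≈ 0.774 J/(g·K)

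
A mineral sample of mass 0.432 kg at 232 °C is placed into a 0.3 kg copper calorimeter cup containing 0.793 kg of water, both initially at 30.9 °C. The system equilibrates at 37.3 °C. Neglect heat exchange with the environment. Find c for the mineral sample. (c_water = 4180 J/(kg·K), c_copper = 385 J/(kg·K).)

Conservation of energy gives ΣQ = 0:
0.432×c×(37.3 − 232) + 0.793×4180×(37.3 − 30.9) + 0.3×385×(37.3 − 30.9) = 0
-84.11 c = -21954
c = -21954/-84.11 ≈ 261 J/(kg·K)

c ≈ 261 J/(kg·K)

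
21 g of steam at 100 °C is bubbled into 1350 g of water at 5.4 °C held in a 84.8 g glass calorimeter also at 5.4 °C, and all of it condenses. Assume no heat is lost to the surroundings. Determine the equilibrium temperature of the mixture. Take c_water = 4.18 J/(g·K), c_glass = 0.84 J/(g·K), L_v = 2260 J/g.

T_f ≈ 15.0 °C

Conservation of energy gives ΣQ = 0:
latent heat released on condensation: 21·2260 = 47460; condensate cools 100→T: 21·4.18·(T − 100) = 87.78(T − 100); original water: 5643(T − 5.4); glass cup: 84.8·0.84·(T − 5.4) = 71.23(T − 5.4)
5802 T = 47460 + 8778 + 30857 = 87095
T ≈ 15.01 °C (< 100 °C, so full condensation is consistent).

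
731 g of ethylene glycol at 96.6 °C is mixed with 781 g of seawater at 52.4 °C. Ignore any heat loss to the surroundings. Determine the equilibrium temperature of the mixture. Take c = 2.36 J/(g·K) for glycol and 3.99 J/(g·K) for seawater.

T_f ≈ 68.2 °C

|Q_glycol| = |Q_seawater|:
731×2.36×(96.6 − T) = 781×3.99×(T − 52.4)
1725.2(96.6 − T) = 3116.2(T − 52.4)
4841.4 T = 329939  ⇒  T ≈ 68.15 °C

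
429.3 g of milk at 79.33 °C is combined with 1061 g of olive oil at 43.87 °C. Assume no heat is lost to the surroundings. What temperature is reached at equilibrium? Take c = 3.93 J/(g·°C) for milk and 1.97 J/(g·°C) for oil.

T_f ≈ 59.7 °C

|Q_milk| = |Q_oil|:
429.3·3.93·(79.33 − T) = 1061·1.97·(T − 43.87)
1687.1(79.33 − T) = 2090.2(T − 43.87)
3777.3 T = 225537  ⇒  T ≈ 59.71 °C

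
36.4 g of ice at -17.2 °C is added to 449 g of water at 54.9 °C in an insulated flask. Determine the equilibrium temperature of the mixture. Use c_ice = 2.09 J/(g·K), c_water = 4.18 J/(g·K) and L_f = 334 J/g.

Setting the total heat transfer to zero:
warm ice to 0 °C: 36.4·2.09·(0 − (-17.2)) = 1308.5
  melt ice: 36.4·334 = 12158
  meltwater 0→T: 36.4·4.18·T = 152.15 T
  water: 1876.8(T − 54.9)
2029 T = 103037 − 13466 = 89571
T ≈ 44.15 °C (positive, so assuming full melt was valid).

T_f ≈ 44.1 °C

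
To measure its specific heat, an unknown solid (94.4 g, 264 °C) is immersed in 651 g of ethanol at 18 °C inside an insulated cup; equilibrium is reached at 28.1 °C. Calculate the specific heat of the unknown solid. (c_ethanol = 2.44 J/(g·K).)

m_s c (T_s − T_f) = m_ethanol c_ethanol (T_f − T_0):
94.4×c×(264 − 28.1) = 651×2.44×(28.1 − 18)
22269 c = 16043  ⇒  c ≈ 0.7204 J/(g·K)

c ≈ 0.72 J/(g·K)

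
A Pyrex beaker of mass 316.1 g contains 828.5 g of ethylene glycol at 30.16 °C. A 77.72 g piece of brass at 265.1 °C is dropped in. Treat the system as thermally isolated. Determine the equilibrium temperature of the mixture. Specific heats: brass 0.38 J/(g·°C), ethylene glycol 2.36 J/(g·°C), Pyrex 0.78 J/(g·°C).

Setting the total heat transfer to zero:
77.72·0.38·(T − 265.1) + 828.5·2.36·(T − 30.16) + 316.1·0.78·(T − 30.16) = 0
29.53(T − 265.1) + 1955.3(T − 30.16) + 246.56(T − 30.16) = 0
(29.53 + 1955.3 + 246.56) T = 29.53·265.1 + 1955.3·30.16 + 246.56·30.16
T ≈ 33.27 °C

T_f ≈ 33.3 °C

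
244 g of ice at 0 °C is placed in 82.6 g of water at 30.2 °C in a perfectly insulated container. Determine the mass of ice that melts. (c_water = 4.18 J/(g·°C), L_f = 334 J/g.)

Cooling the water to 0 °C releases 82.6·4.18·30.2 = 10427 J.
Melting all 244 g of ice would need 244·334 = 81496 J.
Since 10427 < 81496 J, not all the ice melts; equilibrium is at 0 °C.
m_melted·334 = 10427  ⇒  m_melted ≈ 31.22 g.

m_melted ≈ 31.2 g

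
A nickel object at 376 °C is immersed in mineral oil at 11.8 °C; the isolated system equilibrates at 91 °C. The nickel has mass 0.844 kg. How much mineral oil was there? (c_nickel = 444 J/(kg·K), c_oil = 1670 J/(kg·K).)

m ≈ 0.807 kg

Heat lost by the nickel = heat gained by the oil:
0.844·444·(376 − 91) = m·1670·(91 − 11.8)
132264 m = 106800  ⇒  m ≈ 0.8075 kg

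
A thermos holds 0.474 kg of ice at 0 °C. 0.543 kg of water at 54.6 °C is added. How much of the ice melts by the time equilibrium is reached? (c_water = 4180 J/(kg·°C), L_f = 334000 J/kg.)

m_melted ≈ 0.371 kg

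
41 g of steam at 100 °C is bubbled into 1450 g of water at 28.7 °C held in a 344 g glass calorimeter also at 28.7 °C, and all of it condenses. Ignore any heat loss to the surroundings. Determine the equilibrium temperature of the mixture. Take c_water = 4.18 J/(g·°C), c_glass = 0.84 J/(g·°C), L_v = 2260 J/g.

T_f ≈ 44.8 °C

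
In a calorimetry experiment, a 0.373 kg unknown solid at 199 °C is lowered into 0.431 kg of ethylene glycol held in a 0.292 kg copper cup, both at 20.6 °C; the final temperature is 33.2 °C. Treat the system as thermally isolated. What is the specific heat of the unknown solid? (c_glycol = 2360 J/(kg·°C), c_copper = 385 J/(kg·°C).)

Heat gained plus heat lost sum to zero:
0.373·c·(33.2 − 199) + 0.431·2360·(33.2 − 20.6) + 0.292·385·(33.2 − 20.6) = 0
-61.84 c = -14233
c = -14233/-61.84 ≈ 230.1 J/(kg·°C)

c ≈ 230 J/(kg·°C)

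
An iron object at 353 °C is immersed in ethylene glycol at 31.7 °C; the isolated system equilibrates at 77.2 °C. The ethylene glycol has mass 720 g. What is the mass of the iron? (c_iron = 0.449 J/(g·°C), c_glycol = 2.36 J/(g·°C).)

Energy conservation, ΣQ = 0:
m·0.449·(77.2 − 353) + 720·2.36·(77.2 − 31.7) = 0
-123.83 m = -77314
m = -77314/-123.83 ≈ 624.3 g

m ≈ 624 g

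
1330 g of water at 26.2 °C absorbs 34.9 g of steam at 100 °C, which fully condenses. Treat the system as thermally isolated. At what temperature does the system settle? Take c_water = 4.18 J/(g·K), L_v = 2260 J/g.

Setting the total heat transfer to zero:
steam→water at 100 °C releases m L_v = 34.9·2260 = 78874; condensed water 100 °C→T: 145.88(T − 100); water warms: 1330·4.18·(T − 26.2) = 5559.4(T − 26.2)
5705.3 T = 78874 + 14588 + 145656 = 239118
T ≈ 41.91 °C — below 100 °C, confirming all the steam condensed.

T_f ≈ 41.9 °C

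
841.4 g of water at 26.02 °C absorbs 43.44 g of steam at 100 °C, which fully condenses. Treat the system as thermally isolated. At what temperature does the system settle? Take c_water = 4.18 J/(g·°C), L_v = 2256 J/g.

Sum of m c ΔT and latent-heat terms is zero:
latent heat released on condensation: 43.44×2256 = 98001; condensate cools 100→T: 43.44×4.18×(T − 100) = 181.58(T − 100); water warms: 841.4×4.18×(T − 26.02) = 3517.1(T − 26.02)
3698.6 T = 98001 + 18158 + 91514 = 207672
T ≈ 56.15 °C — below 100 °C, confirming all the steam condensed.

T_f ≈ 56.1 °C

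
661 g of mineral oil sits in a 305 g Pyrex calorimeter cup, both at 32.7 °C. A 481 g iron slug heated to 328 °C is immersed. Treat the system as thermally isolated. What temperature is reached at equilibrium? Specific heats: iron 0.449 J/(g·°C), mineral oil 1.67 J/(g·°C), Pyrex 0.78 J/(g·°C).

T_f ≈ 73.6 °C

Let T be the final temperature. ΣQ_i = 0:
481·0.449·(T − 328) + 661·1.67·(T − 32.7) + 305·0.78·(T − 32.7) = 0
(215.97 + 1103.9 + 237.9) T = 215.97·328 + 1103.9·32.7 + 237.9·32.7
T = 114714/1557.7 ≈ 73.64 °C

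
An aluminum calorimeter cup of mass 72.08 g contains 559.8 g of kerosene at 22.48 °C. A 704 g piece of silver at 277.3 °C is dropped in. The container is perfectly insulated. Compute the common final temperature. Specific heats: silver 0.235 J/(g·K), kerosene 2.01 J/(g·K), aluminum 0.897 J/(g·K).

Taking heat into each body as positive, Σ m c ΔT = 0:
704·0.235·(T − 277.3) + 559.8·2.01·(T − 22.48) + 72.08·0.897·(T − 22.48) = 0
165.44(T − 277.3) + 1125.2(T − 22.48) + 64.66(T − 22.48) = 0
(165.44 + 1125.2 + 64.66) T = 165.44·277.3 + 1125.2·22.48 + 64.66·22.48
T = 72624/1355.3 ≈ 53.59 °C

T_f ≈ 53.6 °C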